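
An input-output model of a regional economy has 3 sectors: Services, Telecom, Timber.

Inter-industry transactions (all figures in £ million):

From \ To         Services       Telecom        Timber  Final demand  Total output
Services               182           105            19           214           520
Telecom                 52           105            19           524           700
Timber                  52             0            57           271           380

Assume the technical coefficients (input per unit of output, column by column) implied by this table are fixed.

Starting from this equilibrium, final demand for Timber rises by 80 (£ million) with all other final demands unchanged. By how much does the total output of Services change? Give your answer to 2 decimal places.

Technical coefficients a_ij = z_ij / X_j:
  a_11 = 182/520 = 0.35, a_21 = 52/520 = 0.10, a_31 = 52/520 = 0.10
  a_12 = 105/700 = 0.15, a_22 = 105/700 = 0.15, a_32 = 0/700 = 0.00
  a_13 = 19/380 = 0.05, a_23 = 19/380 = 0.05, a_33 = 57/380 = 0.15
I − A =
  [   0.65    -0.15    -0.05]
  [  -0.10     0.85    -0.05]
  [  -0.10     0.00     0.85]
Cofactors of I−A, C_ij = (−1)^(i+j)·(minor ij) (rows/columns in the sector order above):
  C_11 = (0.85)(0.85) − (-0.05)(0.00) = 0.7225
  C_12 = −[(-0.10)(0.85) − (-0.05)(-0.10)] = 0.0900
  C_13 = (-0.10)(0.00) − (0.85)(-0.10) = 0.0850
  C_21 = −[(-0.15)(0.85) − (-0.05)(0.00)] = 0.1275
  C_22 = (0.65)(0.85) − (-0.05)(-0.10) = 0.5475
  C_23 = −[(0.65)(0.00) − (-0.15)(-0.10)] = 0.0150
  C_31 = (-0.15)(-0.05) − (-0.05)(0.85) = 0.0500
  C_32 = −[(0.65)(-0.05) − (-0.05)(-0.10)] = 0.0375
  C_33 = (0.65)(0.85) − (-0.15)(-0.10) = 0.5375
det(I−A) = Σ_j (I−A)_1j·C_1j = (0.65)(0.7225) + (-0.15)(0.0900) + (-0.05)(0.0850) = 0.451875
adj(I−A) = Cᵀ =
  [ 0.7225   0.1275   0.0500]
  [ 0.0900   0.5475   0.0375]
  [ 0.0850   0.0150   0.5375]
(I − A)⁻¹ = adj(I−A) / det(I−A) ≈
  [   1.5989     0.2822     0.1107]
  [   0.1992     1.2116     0.0830]
  [   0.1881     0.0332     1.1895]
Δx = (I − A)⁻¹ Δd with Δd having +80 in the Timber component and 0 elsewhere.
So Δx_1 = L_13 · (+80), where L_13 = adj(I−A)_13 / det(I−A) = 0.0500 / 0.451875.
Δx_1 = 0.0500 × (+80) / 0.451875 = 4.00 / 0.451875 ≈ 8.85.

Δx_1 = 8.85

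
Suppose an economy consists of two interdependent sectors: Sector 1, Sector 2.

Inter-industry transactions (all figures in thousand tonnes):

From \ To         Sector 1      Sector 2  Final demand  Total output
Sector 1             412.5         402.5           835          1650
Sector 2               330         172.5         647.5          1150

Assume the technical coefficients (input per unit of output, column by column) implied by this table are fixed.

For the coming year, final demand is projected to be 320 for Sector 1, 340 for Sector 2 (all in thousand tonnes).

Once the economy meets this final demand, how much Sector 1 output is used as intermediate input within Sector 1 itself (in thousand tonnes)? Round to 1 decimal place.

Technical coefficients a_ij = z_ij / X_j:
  a_11 = 412.5/1650 = 0.25, a_21 = 330/1650 = 0.20
  a_12 = 402.5/1150 = 0.35, a_22 = 172.5/1150 = 0.15
I − A =
  [   0.75    -0.35]
  [  -0.20     0.85]
det(I−A) = (0.75)(0.85) − (-0.35)(-0.20) = 0.5675
adj(I−A) = [[0.85, 0.35], [0.20, 0.75]]
(I − A)⁻¹ = adj(I−A) / det(I−A) ≈
  [   1.4978     0.6167]
  [   0.3524     1.3216]
First solve x = (I − A)⁻¹ d = adj(I−A)·d / det(I−A); in particular x_1 = (0.85·320 + 0.35·340) / 0.5675 = 391.00 / 0.5675 ≈ 688.987.
Intermediate flow from 1 to 1: z_11 = a_11 · x_1 = 0.25 × 391.00 / 0.5675 = 97.75 / 0.5675 ≈ 172.2.

z_11 = 172.2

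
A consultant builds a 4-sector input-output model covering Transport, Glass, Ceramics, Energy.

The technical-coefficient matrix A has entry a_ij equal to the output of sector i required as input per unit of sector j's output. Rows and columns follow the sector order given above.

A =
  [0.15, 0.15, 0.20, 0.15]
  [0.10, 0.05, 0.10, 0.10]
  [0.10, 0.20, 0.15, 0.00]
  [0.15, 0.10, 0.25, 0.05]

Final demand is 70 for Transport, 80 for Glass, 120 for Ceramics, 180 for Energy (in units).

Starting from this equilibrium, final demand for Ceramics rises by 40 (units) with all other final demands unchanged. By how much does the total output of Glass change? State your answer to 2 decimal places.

Δx_2 = 8.92

I − A =
  [   0.85    -0.15    -0.20    -0.15]
  [  -0.10     0.95    -0.10    -0.10]
  [  -0.10    -0.20     0.85     0.00]
  [  -0.15    -0.10    -0.25     0.95]
Compute the cofactors C_ij = (−1)^(i+j)·(3×3 minor ij) of I−A; the adjugate is their transpose:
adj(I−A) = Cᵀ =
  [ 0.734625   0.179375   0.233625   0.134875]
  [ 0.105500   0.644500   0.125500   0.084500]
  [ 0.111250   0.172750   0.719250   0.035750]
  [ 0.156375   0.141625   0.239375   0.632125]
det(I−A) = Σ_j (I−A)_1j·C_1j = (0.85)(0.734625) + (-0.15)(0.105500) + (-0.20)(0.111250) + (-0.15)(0.156375) = 0.5629
(I − A)⁻¹ = adj(I−A) / det(I−A) ≈
  [   1.3051     0.3187     0.4150     0.2396]
  [   0.1874     1.1450     0.2230     0.1501]
  [   0.1976     0.3069     1.2778     0.0635]
  [   0.2778     0.2516     0.4253     1.1230]
Δx = (I − A)⁻¹ Δd with Δd having +40 in the Ceramics component and 0 elsewhere.
So Δx_2 = L_23 · (+40), where L_23 = adj(I−A)_23 / det(I−A) = 0.125500 / 0.5629.
Δx_2 = 0.125500 × (+40) / 0.5629 = 5.02 / 0.5629 ≈ 8.92.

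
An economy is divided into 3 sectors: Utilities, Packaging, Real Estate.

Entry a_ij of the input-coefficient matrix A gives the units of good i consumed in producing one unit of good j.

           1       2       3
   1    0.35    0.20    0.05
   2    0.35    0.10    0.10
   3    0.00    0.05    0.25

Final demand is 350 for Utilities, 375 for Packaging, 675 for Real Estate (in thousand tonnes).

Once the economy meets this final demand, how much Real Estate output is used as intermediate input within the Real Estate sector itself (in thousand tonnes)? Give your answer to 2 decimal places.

z_33 = 239.41

I − A =
  [   0.65    -0.20    -0.05]
  [  -0.35     0.90    -0.10]
  [   0.00    -0.05     0.75]
Cofactors of I−A, C_ij = (−1)^(i+j)·(minor ij) (rows/columns in the sector order above):
  C_11 = (0.90)(0.75) − (-0.10)(-0.05) = 0.6700
  C_12 = −[(-0.35)(0.75) − (-0.10)(0.00)] = 0.2625
  C_13 = (-0.35)(-0.05) − (0.90)(0.00) = 0.0175
  C_21 = −[(-0.20)(0.75) − (-0.05)(-0.05)] = 0.1525
  C_22 = (0.65)(0.75) − (-0.05)(0.00) = 0.4875
  C_23 = −[(0.65)(-0.05) − (-0.20)(0.00)] = 0.0325
  C_31 = (-0.20)(-0.10) − (-0.05)(0.90) = 0.0650
  C_32 = −[(0.65)(-0.10) − (-0.05)(-0.35)] = 0.0825
  C_33 = (0.65)(0.90) − (-0.20)(-0.35) = 0.5150
det(I−A) = Σ_j (I−A)_1j·C_1j = (0.65)(0.6700) + (-0.20)(0.2625) + (-0.05)(0.0175) = 0.382125
adj(I−A) = Cᵀ =
  [ 0.6700   0.1525   0.0650]
  [ 0.2625   0.4875   0.0825]
  [ 0.0175   0.0325   0.5150]
(I − A)⁻¹ = adj(I−A) / det(I−A) ≈
  [   1.7534     0.3991     0.1701]
  [   0.6869     1.2758     0.2159]
  [   0.0458     0.0851     1.3477]
First solve x = (I − A)⁻¹ d = adj(I−A)·d / det(I−A); in particular x_3 = (0.0175·350 + 0.0325·375 + 0.5150·675) / 0.382125 = 365.9375 / 0.382125 ≈ 957.6382.
Intermediate flow from 3 to 3: z_33 = a_33 · x_3 = 0.25 × 365.9375 / 0.382125 = 91.484375 / 0.382125 ≈ 239.41.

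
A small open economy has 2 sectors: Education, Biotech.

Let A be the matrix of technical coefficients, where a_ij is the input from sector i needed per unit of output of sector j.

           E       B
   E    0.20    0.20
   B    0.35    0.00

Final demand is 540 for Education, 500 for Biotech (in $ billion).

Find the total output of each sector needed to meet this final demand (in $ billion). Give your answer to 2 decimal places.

I − A =
  [   0.80    -0.20]
  [  -0.35     1.00]
det(I−A) = (0.80)(1.00) − (-0.20)(-0.35) = 0.7300
adj(I−A) = [[1.00, 0.20], [0.35, 0.80]]
(I − A)⁻¹ = adj(I−A) / det(I−A) ≈
  [   1.3699     0.2740]
  [   0.4795     1.0959]
x = (I − A)⁻¹ d = adj(I−A)·d / det(I−A), with det(I−A) = 0.7300:
  x_E = (1.00·540 + 0.20·500) / 0.7300 = 640.00 / 0.7300 ≈ 876.71
  x_B = (0.35·540 + 0.80·500) / 0.7300 = 589.00 / 0.7300 ≈ 806.85

x_E = 876.71, x_B = 806.85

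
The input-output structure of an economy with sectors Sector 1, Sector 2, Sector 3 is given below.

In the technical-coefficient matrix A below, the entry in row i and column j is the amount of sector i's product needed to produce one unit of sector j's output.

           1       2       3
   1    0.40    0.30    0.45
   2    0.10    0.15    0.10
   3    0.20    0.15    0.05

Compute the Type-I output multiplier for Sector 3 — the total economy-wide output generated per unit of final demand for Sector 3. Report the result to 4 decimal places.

I − A =
  [   0.60    -0.30    -0.45]
  [  -0.10     0.85    -0.10]
  [  -0.20    -0.15     0.95]
Cofactors of I−A, C_ij = (−1)^(i+j)·(minor ij) (rows/columns in the sector order above):
  C_11 = (0.85)(0.95) − (-0.10)(-0.15) = 0.7925
  C_12 = −[(-0.10)(0.95) − (-0.10)(-0.20)] = 0.1150
  C_13 = (-0.10)(-0.15) − (0.85)(-0.20) = 0.1850
  C_21 = −[(-0.30)(0.95) − (-0.45)(-0.15)] = 0.3525
  C_22 = (0.60)(0.95) − (-0.45)(-0.20) = 0.4800
  C_23 = −[(0.60)(-0.15) − (-0.30)(-0.20)] = 0.1500
  C_31 = (-0.30)(-0.10) − (-0.45)(0.85) = 0.4125
  C_32 = −[(0.60)(-0.10) − (-0.45)(-0.10)] = 0.1050
  C_33 = (0.60)(0.85) − (-0.30)(-0.10) = 0.4800
det(I−A) = Σ_j (I−A)_1j·C_1j = (0.60)(0.7925) + (-0.30)(0.1150) + (-0.45)(0.1850) = 0.35775
adj(I−A) = Cᵀ =
  [ 0.7925   0.3525   0.4125]
  [ 0.1150   0.4800   0.1050]
  [ 0.1850   0.1500   0.4800]
(I − A)⁻¹ = adj(I−A) / det(I−A) ≈
  [   2.21523     0.98532     1.15304]
  [   0.32145     1.34172     0.29350]
  [   0.51712     0.41929     1.34172]
The output multiplier for sector j is the column-j sum of the Leontief inverse (I − A)⁻¹ = adj(I−A) / det(I−A).
Column 3 of adj(I−A): (0.4125, 0.1050, 0.4800); det(I−A) = 0.35775.
m_3 = (0.4125 + 0.1050 + 0.4800) / 0.35775 = 0.9975 / 0.35775 ≈ 2.7883.

m_3 = 2.7883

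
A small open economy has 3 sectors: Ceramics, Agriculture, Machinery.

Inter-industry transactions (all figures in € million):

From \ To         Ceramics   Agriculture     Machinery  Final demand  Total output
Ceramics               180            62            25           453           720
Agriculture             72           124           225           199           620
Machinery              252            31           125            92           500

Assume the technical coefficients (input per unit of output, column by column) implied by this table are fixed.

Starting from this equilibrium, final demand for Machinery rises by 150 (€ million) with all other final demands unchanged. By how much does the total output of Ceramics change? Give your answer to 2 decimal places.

Technical coefficients a_ij = z_ij / X_j:
  a_11 = 180/720 = 0.25, a_21 = 72/720 = 0.10, a_31 = 252/720 = 0.35
  a_12 = 62/620 = 0.10, a_22 = 124/620 = 0.20, a_32 = 31/620 = 0.05
  a_13 = 25/500 = 0.05, a_23 = 225/500 = 0.45, a_33 = 125/500 = 0.25
I − A =
  [   0.75    -0.10    -0.05]
  [  -0.10     0.80    -0.45]
  [  -0.35    -0.05     0.75]
Cofactors of I−A, C_ij = (−1)^(i+j)·(minor ij) (rows/columns in the sector order above):
  C_11 = (0.80)(0.75) − (-0.45)(-0.05) = 0.5775
  C_12 = −[(-0.10)(0.75) − (-0.45)(-0.35)] = 0.2325
  C_13 = (-0.10)(-0.05) − (0.80)(-0.35) = 0.2850
  C_21 = −[(-0.10)(0.75) − (-0.05)(-0.05)] = 0.0775
  C_22 = (0.75)(0.75) − (-0.05)(-0.35) = 0.5450
  C_23 = −[(0.75)(-0.05) − (-0.10)(-0.35)] = 0.0725
  C_31 = (-0.10)(-0.45) − (-0.05)(0.80) = 0.0850
  C_32 = −[(0.75)(-0.45) − (-0.05)(-0.10)] = 0.3425
  C_33 = (0.75)(0.80) − (-0.10)(-0.10) = 0.5900
det(I−A) = Σ_j (I−A)_1j·C_1j = (0.75)(0.5775) + (-0.10)(0.2325) + (-0.05)(0.2850) = 0.395625
adj(I−A) = Cᵀ =
  [ 0.5775   0.0775   0.0850]
  [ 0.2325   0.5450   0.3425]
  [ 0.2850   0.0725   0.5900]
(I − A)⁻¹ = adj(I−A) / det(I−A) ≈
  [   1.4597     0.1959     0.2148]
  [   0.5877     1.3776     0.8657]
  [   0.7204     0.1833     1.4913]
Δx = (I − A)⁻¹ Δd with Δd having +150 in the Machinery component and 0 elsewhere.
So Δx_1 = L_13 · (+150), where L_13 = adj(I−A)_13 / det(I−A) = 0.0850 / 0.395625.
Δx_1 = 0.0850 × (+150) / 0.395625 = 12.75 / 0.395625 ≈ 32.23.

Δx_1 = 32.23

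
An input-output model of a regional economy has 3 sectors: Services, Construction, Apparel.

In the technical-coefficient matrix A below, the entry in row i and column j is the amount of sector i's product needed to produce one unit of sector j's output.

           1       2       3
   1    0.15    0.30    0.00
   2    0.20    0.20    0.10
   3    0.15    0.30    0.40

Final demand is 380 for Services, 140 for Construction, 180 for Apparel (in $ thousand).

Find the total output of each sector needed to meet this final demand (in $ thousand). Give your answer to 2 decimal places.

x_1 = 589.47, x_2 = 403.51, x_3 = 649.12

I − A =
  [   0.85    -0.30     0.00]
  [  -0.20     0.80    -0.10]
  [  -0.15    -0.30     0.60]
Cofactors of I−A, C_ij = (−1)^(i+j)·(minor ij) (rows/columns in the sector order above):
  C_11 = (0.80)(0.60) − (-0.10)(-0.30) = 0.4500
  C_12 = −[(-0.20)(0.60) − (-0.10)(-0.15)] = 0.1350
  C_13 = (-0.20)(-0.30) − (0.80)(-0.15) = 0.1800
  C_21 = −[(-0.30)(0.60) − (0.00)(-0.30)] = 0.1800
  C_22 = (0.85)(0.60) − (0.00)(-0.15) = 0.5100
  C_23 = −[(0.85)(-0.30) − (-0.30)(-0.15)] = 0.3000
  C_31 = (-0.30)(-0.10) − (0.00)(0.80) = 0.0300
  C_32 = −[(0.85)(-0.10) − (0.00)(-0.20)] = 0.0850
  C_33 = (0.85)(0.80) − (-0.30)(-0.20) = 0.6200
det(I−A) = Σ_j (I−A)_1j·C_1j = (0.85)(0.4500) + (-0.30)(0.1350) + (0.00)(0.1800) = 0.3420
adj(I−A) = Cᵀ =
  [ 0.4500   0.1800   0.0300]
  [ 0.1350   0.5100   0.0850]
  [ 0.1800   0.3000   0.6200]
(I − A)⁻¹ = adj(I−A) / det(I−A) ≈
  [   1.3158     0.5263     0.0877]
  [   0.3947     1.4912     0.2485]
  [   0.5263     0.8772     1.8129]
x = (I − A)⁻¹ d = adj(I−A)·d / det(I−A), with det(I−A) = 0.3420:
  x_1 = (0.4500·380 + 0.1800·140 + 0.0300·180) / 0.3420 = 201.60 / 0.3420 ≈ 589.47
  x_2 = (0.1350·380 + 0.5100·140 + 0.0850·180) / 0.3420 = 138.00 / 0.3420 ≈ 403.51
  x_3 = (0.1800·380 + 0.3000·140 + 0.6200·180) / 0.3420 = 222.00 / 0.3420 ≈ 649.12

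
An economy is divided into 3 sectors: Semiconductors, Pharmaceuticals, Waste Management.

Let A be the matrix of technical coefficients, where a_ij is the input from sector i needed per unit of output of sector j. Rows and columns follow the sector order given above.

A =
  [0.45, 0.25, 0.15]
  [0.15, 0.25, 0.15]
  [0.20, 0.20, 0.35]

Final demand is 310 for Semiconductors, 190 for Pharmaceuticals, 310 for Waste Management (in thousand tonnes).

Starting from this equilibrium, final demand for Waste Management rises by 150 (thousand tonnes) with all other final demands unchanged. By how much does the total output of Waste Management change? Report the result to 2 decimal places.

I − A =
  [   0.55    -0.25    -0.15]
  [  -0.15     0.75    -0.15]
  [  -0.20    -0.20     0.65]
Cofactors of I−A, C_ij = (−1)^(i+j)·(minor ij) (rows/columns in the sector order above):
  C_11 = (0.75)(0.65) − (-0.15)(-0.20) = 0.4575
  C_12 = −[(-0.15)(0.65) − (-0.15)(-0.20)] = 0.1275
  C_13 = (-0.15)(-0.20) − (0.75)(-0.20) = 0.1800
  C_21 = −[(-0.25)(0.65) − (-0.15)(-0.20)] = 0.1925
  C_22 = (0.55)(0.65) − (-0.15)(-0.20) = 0.3275
  C_23 = −[(0.55)(-0.20) − (-0.25)(-0.20)] = 0.1600
  C_31 = (-0.25)(-0.15) − (-0.15)(0.75) = 0.1500
  C_32 = −[(0.55)(-0.15) − (-0.15)(-0.15)] = 0.1050
  C_33 = (0.55)(0.75) − (-0.25)(-0.15) = 0.3750
det(I−A) = Σ_j (I−A)_1j·C_1j = (0.55)(0.4575) + (-0.25)(0.1275) + (-0.15)(0.1800) = 0.19275
adj(I−A) = Cᵀ =
  [ 0.4575   0.1925   0.1500]
  [ 0.1275   0.3275   0.1050]
  [ 0.1800   0.1600   0.3750]
(I − A)⁻¹ = adj(I−A) / det(I−A) ≈
  [   2.3735     0.9987     0.7782]
  [   0.6615     1.6991     0.5447]
  [   0.9339     0.8301     1.9455]
Δx = (I − A)⁻¹ Δd with Δd having +150 in the Waste Management component and 0 elsewhere.
So Δx_3 = L_33 · (+150), where L_33 = adj(I−A)_33 / det(I−A) = 0.3750 / 0.19275.
Δx_3 = 0.3750 × (+150) / 0.19275 = 56.25 / 0.19275 ≈ 291.83.

Δx_3 = 291.83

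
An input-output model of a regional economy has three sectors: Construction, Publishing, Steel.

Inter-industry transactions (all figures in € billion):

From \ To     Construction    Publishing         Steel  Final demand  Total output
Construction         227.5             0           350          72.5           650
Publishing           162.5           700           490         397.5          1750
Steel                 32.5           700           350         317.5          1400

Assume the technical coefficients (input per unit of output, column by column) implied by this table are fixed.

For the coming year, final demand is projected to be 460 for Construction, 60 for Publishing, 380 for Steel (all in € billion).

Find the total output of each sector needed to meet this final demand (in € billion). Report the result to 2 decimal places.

x_1 = 1216.57, x_2 = 1378.70, x_3 = 1323.08

Technical coefficients a_ij = z_ij / X_j:
  a_11 = 227.5/650 = 0.35, a_21 = 162.5/650 = 0.25, a_31 = 32.5/650 = 0.05
  a_12 = 0/1750 = 0.00, a_22 = 700/1750 = 0.40, a_32 = 700/1750 = 0.40
  a_13 = 350/1400 = 0.25, a_23 = 490/1400 = 0.35, a_33 = 350/1400 = 0.25
I − A =
  [   0.65     0.00    -0.25]
  [  -0.25     0.60    -0.35]
  [  -0.05    -0.40     0.75]
Cofactors of I−A, C_ij = (−1)^(i+j)·(minor ij) (rows/columns in the sector order above):
  C_11 = (0.60)(0.75) − (-0.35)(-0.40) = 0.3100
  C_12 = −[(-0.25)(0.75) − (-0.35)(-0.05)] = 0.2050
  C_13 = (-0.25)(-0.40) − (0.60)(-0.05) = 0.1300
  C_21 = −[(0.00)(0.75) − (-0.25)(-0.40)] = 0.1000
  C_22 = (0.65)(0.75) − (-0.25)(-0.05) = 0.4750
  C_23 = −[(0.65)(-0.40) − (0.00)(-0.05)] = 0.2600
  C_31 = (0.00)(-0.35) − (-0.25)(0.60) = 0.1500
  C_32 = −[(0.65)(-0.35) − (-0.25)(-0.25)] = 0.2900
  C_33 = (0.65)(0.60) − (0.00)(-0.25) = 0.3900
det(I−A) = Σ_j (I−A)_1j·C_1j = (0.65)(0.3100) + (0.00)(0.2050) + (-0.25)(0.1300) = 0.1690
adj(I−A) = Cᵀ =
  [ 0.3100   0.1000   0.1500]
  [ 0.2050   0.4750   0.2900]
  [ 0.1300   0.2600   0.3900]
(I − A)⁻¹ = adj(I−A) / det(I−A) ≈
  [   1.8343     0.5917     0.8876]
  [   1.2130     2.8107     1.7160]
  [   0.7692     1.5385     2.3077]
x = (I − A)⁻¹ d = adj(I−A)·d / det(I−A), with det(I−A) = 0.1690:
  x_1 = (0.3100·460 + 0.1000·60 + 0.1500·380) / 0.1690 = 205.60 / 0.1690 ≈ 1216.57
  x_2 = (0.2050·460 + 0.4750·60 + 0.2900·380) / 0.1690 = 233.00 / 0.1690 ≈ 1378.70
  x_3 = (0.1300·460 + 0.2600·60 + 0.3900·380) / 0.1690 = 223.60 / 0.1690 ≈ 1323.08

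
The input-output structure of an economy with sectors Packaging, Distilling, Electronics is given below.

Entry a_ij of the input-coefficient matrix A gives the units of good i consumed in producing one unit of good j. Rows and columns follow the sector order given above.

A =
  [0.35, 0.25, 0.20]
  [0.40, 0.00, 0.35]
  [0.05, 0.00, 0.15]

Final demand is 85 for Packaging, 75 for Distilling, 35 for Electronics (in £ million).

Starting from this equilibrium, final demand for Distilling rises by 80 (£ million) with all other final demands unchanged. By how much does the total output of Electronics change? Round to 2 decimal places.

Δx_3 = 2.21

I − A =
  [   0.65    -0.25    -0.20]
  [  -0.40     1.00    -0.35]
  [  -0.05     0.00     0.85]
Cofactors of I−A, C_ij = (−1)^(i+j)·(minor ij) (rows/columns in the sector order above):
  C_11 = (1.00)(0.85) − (-0.35)(0.00) = 0.8500
  C_12 = −[(-0.40)(0.85) − (-0.35)(-0.05)] = 0.3575
  C_13 = (-0.40)(0.00) − (1.00)(-0.05) = 0.0500
  C_21 = −[(-0.25)(0.85) − (-0.20)(0.00)] = 0.2125
  C_22 = (0.65)(0.85) − (-0.20)(-0.05) = 0.5425
  C_23 = −[(0.65)(0.00) − (-0.25)(-0.05)] = 0.0125
  C_31 = (-0.25)(-0.35) − (-0.20)(1.00) = 0.2875
  C_32 = −[(0.65)(-0.35) − (-0.20)(-0.40)] = 0.3075
  C_33 = (0.65)(1.00) − (-0.25)(-0.40) = 0.5500
det(I−A) = Σ_j (I−A)_1j·C_1j = (0.65)(0.8500) + (-0.25)(0.3575) + (-0.20)(0.0500) = 0.453125
adj(I−A) = Cᵀ =
  [ 0.8500   0.2125   0.2875]
  [ 0.3575   0.5425   0.3075]
  [ 0.0500   0.0125   0.5500]
(I − A)⁻¹ = adj(I−A) / det(I−A) ≈
  [   1.8759     0.4690     0.6345]
  [   0.7890     1.1972     0.6786]
  [   0.1103     0.0276     1.2138]
Δx = (I − A)⁻¹ Δd with Δd having +80 in the Distilling component and 0 elsewhere.
So Δx_3 = L_32 · (+80), where L_32 = adj(I−A)_32 / det(I−A) = 0.0125 / 0.453125.
Δx_3 = 0.0125 × (+80) / 0.453125 = 1.00 / 0.453125 ≈ 2.21.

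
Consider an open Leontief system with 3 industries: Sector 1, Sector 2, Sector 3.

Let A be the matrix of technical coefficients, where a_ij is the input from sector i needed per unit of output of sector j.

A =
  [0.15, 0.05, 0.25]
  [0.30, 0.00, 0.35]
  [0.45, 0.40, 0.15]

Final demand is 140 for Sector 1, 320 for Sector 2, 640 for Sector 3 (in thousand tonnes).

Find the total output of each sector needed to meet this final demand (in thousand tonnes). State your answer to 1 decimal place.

x_1 = 718.0, x_2 = 1115.8, x_3 = 1658.1

I − A =
  [   0.85    -0.05    -0.25]
  [  -0.30     1.00    -0.35]
  [  -0.45    -0.40     0.85]
Cofactors of I−A, C_ij = (−1)^(i+j)·(minor ij) (rows/columns in the sector order above):
  C_11 = (1.00)(0.85) − (-0.35)(-0.40) = 0.7100
  C_12 = −[(-0.30)(0.85) − (-0.35)(-0.45)] = 0.4125
  C_13 = (-0.30)(-0.40) − (1.00)(-0.45) = 0.5700
  C_21 = −[(-0.05)(0.85) − (-0.25)(-0.40)] = 0.1425
  C_22 = (0.85)(0.85) − (-0.25)(-0.45) = 0.6100
  C_23 = −[(0.85)(-0.40) − (-0.05)(-0.45)] = 0.3625
  C_31 = (-0.05)(-0.35) − (-0.25)(1.00) = 0.2675
  C_32 = −[(0.85)(-0.35) − (-0.25)(-0.30)] = 0.3725
  C_33 = (0.85)(1.00) − (-0.05)(-0.30) = 0.8350
det(I−A) = Σ_j (I−A)_1j·C_1j = (0.85)(0.7100) + (-0.05)(0.4125) + (-0.25)(0.5700) = 0.440375
adj(I−A) = Cᵀ =
  [ 0.7100   0.1425   0.2675]
  [ 0.4125   0.6100   0.3725]
  [ 0.5700   0.3625   0.8350]
(I − A)⁻¹ = adj(I−A) / det(I−A) ≈
  [   1.6123     0.3236     0.6074]
  [   0.9367     1.3852     0.8459]
  [   1.2944     0.8232     1.8961]
x = (I − A)⁻¹ d = adj(I−A)·d / det(I−A), with det(I−A) = 0.440375:
  x_1 = (0.7100·140 + 0.1425·320 + 0.2675·640) / 0.440375 = 316.20 / 0.440375 ≈ 718.0
  x_2 = (0.4125·140 + 0.6100·320 + 0.3725·640) / 0.440375 = 491.35 / 0.440375 ≈ 1115.8
  x_3 = (0.5700·140 + 0.3625·320 + 0.8350·640) / 0.440375 = 730.20 / 0.440375 ≈ 1658.1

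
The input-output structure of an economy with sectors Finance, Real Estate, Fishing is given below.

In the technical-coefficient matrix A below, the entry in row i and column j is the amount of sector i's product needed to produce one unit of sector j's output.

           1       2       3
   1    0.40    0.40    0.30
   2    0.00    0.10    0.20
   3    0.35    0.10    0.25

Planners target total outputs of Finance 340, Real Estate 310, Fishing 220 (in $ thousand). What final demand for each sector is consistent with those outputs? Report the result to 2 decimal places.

d_1 = 14.00, d_2 = 235.00, d_3 = 15.00

I − A =
  [   0.60    -0.40    -0.30]
  [   0.00     0.90    -0.20]
  [  -0.35    -0.10     0.75]
d = (I − A) x:
  d_1 = (+0.60)·340 + (-0.40)·310 + (-0.30)·220 = 14.00
  d_2 = (+0.00)·340 + (+0.90)·310 + (-0.20)·220 = 235.00
  d_3 = (-0.35)·340 + (-0.10)·310 + (+0.75)·220 = 15.00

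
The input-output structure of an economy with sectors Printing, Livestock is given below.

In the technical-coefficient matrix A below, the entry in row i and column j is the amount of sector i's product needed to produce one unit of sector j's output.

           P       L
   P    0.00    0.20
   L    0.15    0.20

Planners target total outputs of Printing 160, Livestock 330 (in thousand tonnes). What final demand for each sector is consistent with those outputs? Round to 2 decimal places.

I − A =
  [   1.00    -0.20]
  [  -0.15     0.80]
d = (I − A) x:
  d_P = (+1.00)·160 + (-0.20)·330 = 94.00
  d_L = (-0.15)·160 + (+0.80)·330 = 240.00

d_P = 94.00, d_L = 240.00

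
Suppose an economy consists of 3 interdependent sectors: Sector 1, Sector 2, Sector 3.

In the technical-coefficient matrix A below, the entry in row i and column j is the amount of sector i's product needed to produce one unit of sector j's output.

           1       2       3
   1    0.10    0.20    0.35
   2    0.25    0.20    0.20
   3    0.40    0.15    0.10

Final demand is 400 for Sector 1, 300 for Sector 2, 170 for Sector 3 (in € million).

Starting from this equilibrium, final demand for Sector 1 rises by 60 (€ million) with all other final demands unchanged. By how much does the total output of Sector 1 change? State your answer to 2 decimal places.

Δx_1 = 95.20

I − A =
  [   0.90    -0.20    -0.35]
  [  -0.25     0.80    -0.20]
  [  -0.40    -0.15     0.90]
Cofactors of I−A, C_ij = (−1)^(i+j)·(minor ij) (rows/columns in the sector order above):
  C_11 = (0.80)(0.90) − (-0.20)(-0.15) = 0.6900
  C_12 = −[(-0.25)(0.90) − (-0.20)(-0.40)] = 0.3050
  C_13 = (-0.25)(-0.15) − (0.80)(-0.40) = 0.3575
  C_21 = −[(-0.20)(0.90) − (-0.35)(-0.15)] = 0.2325
  C_22 = (0.90)(0.90) − (-0.35)(-0.40) = 0.6700
  C_23 = −[(0.90)(-0.15) − (-0.20)(-0.40)] = 0.2150
  C_31 = (-0.20)(-0.20) − (-0.35)(0.80) = 0.3200
  C_32 = −[(0.90)(-0.20) − (-0.35)(-0.25)] = 0.2675
  C_33 = (0.90)(0.80) − (-0.20)(-0.25) = 0.6700
det(I−A) = Σ_j (I−A)_1j·C_1j = (0.90)(0.6900) + (-0.20)(0.3050) + (-0.35)(0.3575) = 0.434875
adj(I−A) = Cᵀ =
  [ 0.6900   0.2325   0.3200]
  [ 0.3050   0.6700   0.2675]
  [ 0.3575   0.2150   0.6700]
(I − A)⁻¹ = adj(I−A) / det(I−A) ≈
  [   1.5867     0.5346     0.7358]
  [   0.7014     1.5407     0.6151]
  [   0.8221     0.4944     1.5407]
Δx = (I − A)⁻¹ Δd with Δd having +60 in the Sector 1 component and 0 elsewhere.
So Δx_1 = L_11 · (+60), where L_11 = adj(I−A)_11 / det(I−A) = 0.6900 / 0.434875.
Δx_1 = 0.6900 × (+60) / 0.434875 = 41.40 / 0.434875 ≈ 95.20.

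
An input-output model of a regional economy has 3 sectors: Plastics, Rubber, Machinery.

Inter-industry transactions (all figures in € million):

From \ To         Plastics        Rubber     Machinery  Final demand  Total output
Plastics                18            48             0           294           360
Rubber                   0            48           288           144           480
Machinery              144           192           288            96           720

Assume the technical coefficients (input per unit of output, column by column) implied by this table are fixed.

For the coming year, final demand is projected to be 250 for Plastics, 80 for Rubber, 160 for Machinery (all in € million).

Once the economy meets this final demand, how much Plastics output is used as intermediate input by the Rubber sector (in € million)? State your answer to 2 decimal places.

Technical coefficients a_ij = z_ij / X_j:
  a_PP = 18/360 = 0.05, a_RP = 0/360 = 0.00, a_MP = 144/360 = 0.40
  a_PR = 48/480 = 0.10, a_RR = 48/480 = 0.10, a_MR = 192/480 = 0.40
  a_PM = 0/720 = 0.00, a_RM = 288/720 = 0.40, a_MM = 288/720 = 0.40
I − A =
  [   0.95    -0.10     0.00]
  [   0.00     0.90    -0.40]
  [  -0.40    -0.40     0.60]
Cofactors of I−A, C_ij = (−1)^(i+j)·(minor ij) (rows/columns in the sector order above):
  C_11 = (0.90)(0.60) − (-0.40)(-0.40) = 0.3800
  C_12 = −[(0.00)(0.60) − (-0.40)(-0.40)] = 0.1600
  C_13 = (0.00)(-0.40) − (0.90)(-0.40) = 0.3600
  C_21 = −[(-0.10)(0.60) − (0.00)(-0.40)] = 0.0600
  C_22 = (0.95)(0.60) − (0.00)(-0.40) = 0.5700
  C_23 = −[(0.95)(-0.40) − (-0.10)(-0.40)] = 0.4200
  C_31 = (-0.10)(-0.40) − (0.00)(0.90) = 0.0400
  C_32 = −[(0.95)(-0.40) − (0.00)(0.00)] = 0.3800
  C_33 = (0.95)(0.90) − (-0.10)(0.00) = 0.8550
det(I−A) = Σ_j (I−A)_1j·C_1j = (0.95)(0.3800) + (-0.10)(0.1600) + (0.00)(0.3600) = 0.3450
adj(I−A) = Cᵀ =
  [ 0.3800   0.0600   0.0400]
  [ 0.1600   0.5700   0.3800]
  [ 0.3600   0.4200   0.8550]
(I − A)⁻¹ = adj(I−A) / det(I−A) ≈
  [   1.1014     0.1739     0.1159]
  [   0.4638     1.6522     1.1014]
  [   1.0435     1.2174     2.4783]
First solve x = (I − A)⁻¹ d = adj(I−A)·d / det(I−A); in particular x_R = (0.1600·250 + 0.5700·80 + 0.3800·160) / 0.3450 = 146.40 / 0.3450 ≈ 424.3478.
Intermediate flow from P to R: z_PR = a_PR · x_R = 0.10 × 146.40 / 0.3450 = 14.64 / 0.3450 ≈ 42.43.

z_PR = 42.43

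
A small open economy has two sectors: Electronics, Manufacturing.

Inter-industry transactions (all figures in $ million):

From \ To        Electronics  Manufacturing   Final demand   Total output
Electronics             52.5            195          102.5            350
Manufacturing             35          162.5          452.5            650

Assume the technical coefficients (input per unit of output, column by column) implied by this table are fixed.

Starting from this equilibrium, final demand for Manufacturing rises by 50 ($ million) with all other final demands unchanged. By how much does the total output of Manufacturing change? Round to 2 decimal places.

Technical coefficients a_ij = z_ij / X_j:
  a_11 = 52.5/350 = 0.15, a_21 = 35/350 = 0.10
  a_12 = 195/650 = 0.30, a_22 = 162.5/650 = 0.25
I − A =
  [   0.85    -0.30]
  [  -0.10     0.75]
det(I−A) = (0.85)(0.75) − (-0.30)(-0.10) = 0.6075
adj(I−A) = [[0.75, 0.30], [0.10, 0.85]]
(I − A)⁻¹ = adj(I−A) / det(I−A) ≈
  [   1.2346     0.4938]
  [   0.1646     1.3992]
Δx = (I − A)⁻¹ Δd with Δd having +50 in the Manufacturing component and 0 elsewhere.
So Δx_2 = L_22 · (+50), where L_22 = adj(I−A)_22 / det(I−A) = 0.85 / 0.6075.
Δx_2 = 0.85 × (+50) / 0.6075 = 42.50 / 0.6075 ≈ 69.96.

Δx_2 = 69.96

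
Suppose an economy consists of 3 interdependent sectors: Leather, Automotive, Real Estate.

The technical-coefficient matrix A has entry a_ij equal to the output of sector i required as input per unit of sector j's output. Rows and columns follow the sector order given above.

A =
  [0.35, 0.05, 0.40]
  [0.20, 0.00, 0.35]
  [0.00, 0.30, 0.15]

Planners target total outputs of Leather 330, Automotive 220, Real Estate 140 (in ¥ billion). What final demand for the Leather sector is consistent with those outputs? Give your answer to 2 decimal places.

I − A =
  [   0.65    -0.05    -0.40]
  [  -0.20     1.00    -0.35]
  [   0.00    -0.30     0.85]
d = (I − A) x:
  d_L = (+0.65)·330 + (-0.05)·220 + (-0.40)·140 = 147.50
  d_A = (-0.20)·330 + (+1.00)·220 + (-0.35)·140 = 105.00
  d_R = (+0.00)·330 + (-0.30)·220 + (+0.85)·140 = 53.00

d_L = 147.50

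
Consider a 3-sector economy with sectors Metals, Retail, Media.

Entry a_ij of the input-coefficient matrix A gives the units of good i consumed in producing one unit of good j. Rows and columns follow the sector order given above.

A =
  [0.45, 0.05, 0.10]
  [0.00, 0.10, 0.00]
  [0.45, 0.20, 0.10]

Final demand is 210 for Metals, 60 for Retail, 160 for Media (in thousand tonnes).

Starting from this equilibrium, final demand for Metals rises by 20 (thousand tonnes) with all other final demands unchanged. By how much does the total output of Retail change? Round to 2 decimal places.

Δx_2 = 0.00

I − A =
  [   0.55    -0.05    -0.10]
  [   0.00     0.90     0.00]
  [  -0.45    -0.20     0.90]
Cofactors of I−A, C_ij = (−1)^(i+j)·(minor ij) (rows/columns in the sector order above):
  C_11 = (0.90)(0.90) − (0.00)(-0.20) = 0.8100
  C_12 = −[(0.00)(0.90) − (0.00)(-0.45)] = 0.0000
  C_13 = (0.00)(-0.20) − (0.90)(-0.45) = 0.4050
  C_21 = −[(-0.05)(0.90) − (-0.10)(-0.20)] = 0.0650
  C_22 = (0.55)(0.90) − (-0.10)(-0.45) = 0.4500
  C_23 = −[(0.55)(-0.20) − (-0.05)(-0.45)] = 0.1325
  C_31 = (-0.05)(0.00) − (-0.10)(0.90) = 0.0900
  C_32 = −[(0.55)(0.00) − (-0.10)(0.00)] = 0.0000
  C_33 = (0.55)(0.90) − (-0.05)(0.00) = 0.4950
det(I−A) = Σ_j (I−A)_1j·C_1j = (0.55)(0.8100) + (-0.05)(0.0000) + (-0.10)(0.4050) = 0.4050
adj(I−A) = Cᵀ =
  [ 0.8100   0.0650   0.0900]
  [ 0.0000   0.4500   0.0000]
  [ 0.4050   0.1325   0.4950]
(I − A)⁻¹ = adj(I−A) / det(I−A) ≈
  [   2.0000     0.1605     0.2222]
  [   0.0000     1.1111     0.0000]
  [   1.0000     0.3272     1.2222]
Δx = (I − A)⁻¹ Δd with Δd having +20 in the Metals component and 0 elsewhere.
So Δx_2 = L_21 · (+20), where L_21 = adj(I−A)_21 / det(I−A) = 0.0000 / 0.4050.
Δx_2 = 0.0000 × (+20) / 0.4050 = 0.00 / 0.4050 = 0.00.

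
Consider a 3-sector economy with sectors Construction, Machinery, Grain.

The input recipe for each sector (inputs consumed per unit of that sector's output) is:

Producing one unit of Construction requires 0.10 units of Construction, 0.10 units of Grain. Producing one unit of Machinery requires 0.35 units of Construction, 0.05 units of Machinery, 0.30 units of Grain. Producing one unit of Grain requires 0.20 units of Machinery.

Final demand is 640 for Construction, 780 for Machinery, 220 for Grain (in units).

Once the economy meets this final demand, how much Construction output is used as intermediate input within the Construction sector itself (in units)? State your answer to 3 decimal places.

z_11 = 108.060

I − A =
  [   0.90    -0.35     0.00]
  [   0.00     0.95    -0.20]
  [  -0.10    -0.30     1.00]
Cofactors of I−A, C_ij = (−1)^(i+j)·(minor ij) (rows/columns in the sector order above):
  C_11 = (0.95)(1.00) − (-0.20)(-0.30) = 0.8900
  C_12 = −[(0.00)(1.00) − (-0.20)(-0.10)] = 0.0200
  C_13 = (0.00)(-0.30) − (0.95)(-0.10) = 0.0950
  C_21 = −[(-0.35)(1.00) − (0.00)(-0.30)] = 0.3500
  C_22 = (0.90)(1.00) − (0.00)(-0.10) = 0.9000
  C_23 = −[(0.90)(-0.30) − (-0.35)(-0.10)] = 0.3050
  C_31 = (-0.35)(-0.20) − (0.00)(0.95) = 0.0700
  C_32 = −[(0.90)(-0.20) − (0.00)(0.00)] = 0.1800
  C_33 = (0.90)(0.95) − (-0.35)(0.00) = 0.8550
det(I−A) = Σ_j (I−A)_1j·C_1j = (0.90)(0.8900) + (-0.35)(0.0200) + (0.00)(0.0950) = 0.7940
adj(I−A) = Cᵀ =
  [ 0.8900   0.3500   0.0700]
  [ 0.0200   0.9000   0.1800]
  [ 0.0950   0.3050   0.8550]
(I − A)⁻¹ = adj(I−A) / det(I−A) ≈
  [   1.1209     0.4408     0.0882]
  [   0.0252     1.1335     0.2267]
  [   0.1196     0.3841     1.0768]
First solve x = (I − A)⁻¹ d = adj(I−A)·d / det(I−A); in particular x_1 = (0.8900·640 + 0.3500·780 + 0.0700·220) / 0.7940 = 858.00 / 0.7940 ≈ 1080.60453.
Intermediate flow from 1 to 1: z_11 = a_11 · x_1 = 0.10 × 858.00 / 0.7940 = 85.80 / 0.7940 ≈ 108.060.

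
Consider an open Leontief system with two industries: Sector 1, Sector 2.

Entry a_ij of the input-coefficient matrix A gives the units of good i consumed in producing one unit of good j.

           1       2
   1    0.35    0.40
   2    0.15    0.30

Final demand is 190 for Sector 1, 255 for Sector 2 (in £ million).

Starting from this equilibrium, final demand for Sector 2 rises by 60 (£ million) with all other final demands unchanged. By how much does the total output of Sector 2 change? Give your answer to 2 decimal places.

Δx_2 = 98.73

I − A =
  [   0.65    -0.40]
  [  -0.15     0.70]
det(I−A) = (0.65)(0.70) − (-0.40)(-0.15) = 0.3950
adj(I−A) = [[0.70, 0.40], [0.15, 0.65]]
(I − A)⁻¹ = adj(I−A) / det(I−A) ≈
  [   1.7722     1.0127]
  [   0.3797     1.6456]
Δx = (I − A)⁻¹ Δd with Δd having +60 in the Sector 2 component and 0 elsewhere.
So Δx_2 = L_22 · (+60), where L_22 = adj(I−A)_22 / det(I−A) = 0.65 / 0.3950.
Δx_2 = 0.65 × (+60) / 0.3950 = 39.00 / 0.3950 ≈ 98.73.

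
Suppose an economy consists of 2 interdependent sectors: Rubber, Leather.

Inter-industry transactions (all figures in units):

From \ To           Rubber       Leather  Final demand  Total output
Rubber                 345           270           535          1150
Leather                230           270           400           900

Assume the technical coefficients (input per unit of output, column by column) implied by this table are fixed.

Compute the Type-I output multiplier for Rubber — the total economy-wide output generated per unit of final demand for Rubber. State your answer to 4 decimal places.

m_R = 2.0930

Technical coefficients a_ij = z_ij / X_j:
  a_RR = 345/1150 = 0.30, a_LR = 230/1150 = 0.20
  a_RL = 270/900 = 0.30, a_LL = 270/900 = 0.30
I − A =
  [   0.70    -0.30]
  [  -0.20     0.70]
det(I−A) = (0.70)(0.70) − (-0.30)(-0.20) = 0.4300
adj(I−A) = [[0.70, 0.30], [0.20, 0.70]]
(I − A)⁻¹ = adj(I−A) / det(I−A) ≈
  [   1.62791     0.69767]
  [   0.46512     1.62791]
The output multiplier for sector j is the column-j sum of the Leontief inverse (I − A)⁻¹ = adj(I−A) / det(I−A).
Column R of adj(I−A): (0.70, 0.20); det(I−A) = 0.4300.
m_R = (0.70 + 0.20) / 0.4300 = 0.90 / 0.4300 ≈ 2.0930.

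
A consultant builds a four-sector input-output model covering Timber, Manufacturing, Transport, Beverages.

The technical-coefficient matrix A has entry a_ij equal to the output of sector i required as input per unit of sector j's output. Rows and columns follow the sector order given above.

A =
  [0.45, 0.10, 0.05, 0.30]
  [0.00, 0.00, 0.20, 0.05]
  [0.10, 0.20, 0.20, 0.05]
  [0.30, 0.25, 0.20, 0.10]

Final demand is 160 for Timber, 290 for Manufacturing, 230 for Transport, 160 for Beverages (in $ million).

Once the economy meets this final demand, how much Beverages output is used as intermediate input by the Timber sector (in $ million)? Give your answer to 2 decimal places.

z_41 = 236.65

I − A =
  [   0.55    -0.10    -0.05    -0.30]
  [   0.00     1.00    -0.20    -0.05]
  [  -0.10    -0.20     0.80    -0.05]
  [  -0.30    -0.25    -0.20     0.90]
Compute the cofactors C_ij = (−1)^(i+j)·(3×3 minor ij) of I−A; the adjugate is their transpose:
adj(I−A) = Cᵀ =
  [ 0.659500   0.152625   0.138375   0.236000]
  [ 0.034000   0.307250   0.087250   0.033250]
  [ 0.106750   0.105875   0.396625   0.063500]
  [ 0.253000   0.159750   0.158500   0.411000]
det(I−A) = Σ_j (I−A)_1j·C_1j = (0.55)(0.659500) + (-0.10)(0.034000) + (-0.05)(0.106750) + (-0.30)(0.253000) = 0.2780875
(I − A)⁻¹ = adj(I−A) / det(I−A) ≈
  [   2.3716     0.5488     0.4976     0.8487]
  [   0.1223     1.1049     0.3138     0.1196]
  [   0.3839     0.3807     1.4263     0.2283]
  [   0.9098     0.5745     0.5700     1.4780]
First solve x = (I − A)⁻¹ d = adj(I−A)·d / det(I−A); in particular x_1 = (0.659500·160 + 0.152625·290 + 0.138375·230 + 0.236000·160) / 0.2780875 = 219.3675 / 0.2780875 ≈ 788.8434.
Intermediate flow from 4 to 1: z_41 = a_41 · x_1 = 0.30 × 219.3675 / 0.2780875 = 65.81025 / 0.2780875 ≈ 236.65.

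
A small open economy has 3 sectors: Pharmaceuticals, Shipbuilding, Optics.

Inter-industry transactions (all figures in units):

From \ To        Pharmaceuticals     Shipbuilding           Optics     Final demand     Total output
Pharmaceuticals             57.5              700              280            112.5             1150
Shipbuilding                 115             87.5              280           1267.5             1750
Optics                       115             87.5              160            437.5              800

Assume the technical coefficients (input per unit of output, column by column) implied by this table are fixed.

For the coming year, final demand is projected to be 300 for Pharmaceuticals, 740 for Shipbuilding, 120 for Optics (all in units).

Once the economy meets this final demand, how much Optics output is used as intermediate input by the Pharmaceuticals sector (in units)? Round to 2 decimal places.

Technical coefficients a_ij = z_ij / X_j:
  a_11 = 57.5/1150 = 0.05, a_21 = 115/1150 = 0.10, a_31 = 115/1150 = 0.10
  a_12 = 700/1750 = 0.40, a_22 = 87.5/1750 = 0.05, a_32 = 87.5/1750 = 0.05
  a_13 = 280/800 = 0.35, a_23 = 280/800 = 0.35, a_33 = 160/800 = 0.20
I − A =
  [   0.95    -0.40    -0.35]
  [  -0.10     0.95    -0.35]
  [  -0.10    -0.05     0.80]
Cofactors of I−A, C_ij = (−1)^(i+j)·(minor ij) (rows/columns in the sector order above):
  C_11 = (0.95)(0.80) − (-0.35)(-0.05) = 0.7425
  C_12 = −[(-0.10)(0.80) − (-0.35)(-0.10)] = 0.1150
  C_13 = (-0.10)(-0.05) − (0.95)(-0.10) = 0.1000
  C_21 = −[(-0.40)(0.80) − (-0.35)(-0.05)] = 0.3375
  C_22 = (0.95)(0.80) − (-0.35)(-0.10) = 0.7250
  C_23 = −[(0.95)(-0.05) − (-0.40)(-0.10)] = 0.0875
  C_31 = (-0.40)(-0.35) − (-0.35)(0.95) = 0.4725
  C_32 = −[(0.95)(-0.35) − (-0.35)(-0.10)] = 0.3675
  C_33 = (0.95)(0.95) − (-0.40)(-0.10) = 0.8625
det(I−A) = Σ_j (I−A)_1j·C_1j = (0.95)(0.7425) + (-0.40)(0.1150) + (-0.35)(0.1000) = 0.624375
adj(I−A) = Cᵀ =
  [ 0.7425   0.3375   0.4725]
  [ 0.1150   0.7250   0.3675]
  [ 0.1000   0.0875   0.8625]
(I − A)⁻¹ = adj(I−A) / det(I−A) ≈
  [   1.1892     0.5405     0.7568]
  [   0.1842     1.1612     0.5886]
  [   0.1602     0.1401     1.3814]
First solve x = (I − A)⁻¹ d = adj(I−A)·d / det(I−A); in particular x_1 = (0.7425·300 + 0.3375·740 + 0.4725·120) / 0.624375 = 529.20 / 0.624375 ≈ 847.5676.
Intermediate flow from 3 to 1: z_31 = a_31 · x_1 = 0.10 × 529.20 / 0.624375 = 52.92 / 0.624375 ≈ 84.76.

z_31 = 84.76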